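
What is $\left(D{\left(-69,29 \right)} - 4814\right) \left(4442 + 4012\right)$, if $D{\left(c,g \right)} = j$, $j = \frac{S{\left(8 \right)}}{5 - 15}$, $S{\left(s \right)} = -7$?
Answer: $- \frac{203458191}{5} \approx -4.0692 \cdot 10^{7}$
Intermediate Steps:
$j = \frac{7}{10}$ ($j = - \frac{7}{5 - 15} = - \frac{7}{-10} = \left(-7\right) \left(- \frac{1}{10}\right) = \frac{7}{10} \approx 0.7$)
$D{\left(c,g \right)} = \frac{7}{10}$
$\left(D{\left(-69,29 \right)} - 4814\right) \left(4442 + 4012\right) = \left(\frac{7}{10} - 4814\right) \left(4442 + 4012\right) = \left(- \frac{48133}{10}\right) 8454 = - \frac{203458191}{5}$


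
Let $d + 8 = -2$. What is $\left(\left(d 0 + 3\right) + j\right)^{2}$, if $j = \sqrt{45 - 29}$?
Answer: $49$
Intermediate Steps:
$d = -10$ ($d = -8 - 2 = -10$)
$j = 4$ ($j = \sqrt{16} = 4$)
$\left(\left(d 0 + 3\right) + j\right)^{2} = \left(\left(\left(-10\right) 0 + 3\right) + 4\right)^{2} = \left(\left(0 + 3\right) + 4\right)^{2} = \left(3 + 4\right)^{2} = 7^{2} = 49$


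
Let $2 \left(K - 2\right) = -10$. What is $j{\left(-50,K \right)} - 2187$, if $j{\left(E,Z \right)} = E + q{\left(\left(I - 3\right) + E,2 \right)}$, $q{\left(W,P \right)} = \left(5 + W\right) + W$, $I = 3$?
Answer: $-2332$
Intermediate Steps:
$K = -3$ ($K = 2 + \frac{1}{2} \left(-10\right) = 2 - 5 = -3$)
$q{\left(W,P \right)} = 5 + 2 W$
$j{\left(E,Z \right)} = 5 + 3 E$ ($j{\left(E,Z \right)} = E + \left(5 + 2 \left(\left(3 - 3\right) + E\right)\right) = E + \left(5 + 2 \left(0 + E\right)\right) = E + \left(5 + 2 E\right) = 5 + 3 E$)
$j{\left(-50,K \right)} - 2187 = \left(5 + 3 \left(-50\right)\right) - 2187 = \left(5 - 150\right) - 2187 = -145 - 2187 = -2332$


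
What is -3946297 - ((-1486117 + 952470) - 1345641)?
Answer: -2067009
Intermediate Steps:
-3946297 - ((-1486117 + 952470) - 1345641) = -3946297 - (-533647 - 1345641) = -3946297 - 1*(-1879288) = -3946297 + 1879288 = -2067009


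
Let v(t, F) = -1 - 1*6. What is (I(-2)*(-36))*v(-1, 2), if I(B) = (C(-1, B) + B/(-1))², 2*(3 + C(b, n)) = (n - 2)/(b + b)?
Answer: 0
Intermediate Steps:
C(b, n) = -3 + (-2 + n)/(4*b) (C(b, n) = -3 + ((n - 2)/(b + b))/2 = -3 + ((-2 + n)/((2*b)))/2 = -3 + ((-2 + n)*(1/(2*b)))/2 = -3 + ((-2 + n)/(2*b))/2 = -3 + (-2 + n)/(4*b))
v(t, F) = -7 (v(t, F) = -1 - 6 = -7)
I(B) = (-5/2 - 5*B/4)² (I(B) = ((¼)*(-2 + B - 12*(-1))/(-1) + B/(-1))² = ((¼)*(-1)*(-2 + B + 12) + B*(-1))² = ((¼)*(-1)*(10 + B) - B)² = ((-5/2 - B/4) - B)² = (-5/2 - 5*B/4)²)
(I(-2)*(-36))*v(-1, 2) = ((25*(2 - 2)²/16)*(-36))*(-7) = (((25/16)*0²)*(-36))*(-7) = (((25/16)*0)*(-36))*(-7) = (0*(-36))*(-7) = 0*(-7) = 0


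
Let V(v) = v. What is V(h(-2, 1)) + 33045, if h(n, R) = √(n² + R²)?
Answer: 33045 + √5 ≈ 33047.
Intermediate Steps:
h(n, R) = √(R² + n²)
V(h(-2, 1)) + 33045 = √(1² + (-2)²) + 33045 = √(1 + 4) + 33045 = √5 + 33045 = 33045 + √5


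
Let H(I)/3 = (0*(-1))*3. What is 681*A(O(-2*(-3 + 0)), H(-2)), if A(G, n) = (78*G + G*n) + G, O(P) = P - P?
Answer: 0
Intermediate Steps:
O(P) = 0
H(I) = 0 (H(I) = 3*((0*(-1))*3) = 3*(0*3) = 3*0 = 0)
A(G, n) = 79*G + G*n
681*A(O(-2*(-3 + 0)), H(-2)) = 681*(0*(79 + 0)) = 681*(0*79) = 681*0 = 0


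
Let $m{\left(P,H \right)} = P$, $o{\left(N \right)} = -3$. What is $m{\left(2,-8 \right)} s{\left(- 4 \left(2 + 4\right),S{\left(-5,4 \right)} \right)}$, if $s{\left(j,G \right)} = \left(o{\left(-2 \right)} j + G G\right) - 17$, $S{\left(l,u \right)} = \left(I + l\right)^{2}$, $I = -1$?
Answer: $2702$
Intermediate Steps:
$S{\left(l,u \right)} = \left(-1 + l\right)^{2}$
$s{\left(j,G \right)} = -17 + G^{2} - 3 j$ ($s{\left(j,G \right)} = \left(- 3 j + G G\right) - 17 = \left(- 3 j + G^{2}\right) - 17 = \left(G^{2} - 3 j\right) - 17 = -17 + G^{2} - 3 j$)
$m{\left(2,-8 \right)} s{\left(- 4 \left(2 + 4\right),S{\left(-5,4 \right)} \right)} = 2 \left(-17 + \left(\left(-1 - 5\right)^{2}\right)^{2} - 3 \left(- 4 \left(2 + 4\right)\right)\right) = 2 \left(-17 + \left(\left(-6\right)^{2}\right)^{2} - 3 \left(\left(-4\right) 6\right)\right) = 2 \left(-17 + 36^{2} - -72\right) = 2 \left(-17 + 1296 + 72\right) = 2 \cdot 1351 = 2702$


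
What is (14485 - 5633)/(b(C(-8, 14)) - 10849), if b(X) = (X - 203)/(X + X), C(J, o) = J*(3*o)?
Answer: -849792/1041427 ≈ -0.81599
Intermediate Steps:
C(J, o) = 3*J*o
b(X) = (-203 + X)/(2*X) (b(X) = (-203 + X)/((2*X)) = (-203 + X)*(1/(2*X)) = (-203 + X)/(2*X))
(14485 - 5633)/(b(C(-8, 14)) - 10849) = (14485 - 5633)/((-203 + 3*(-8)*14)/(2*((3*(-8)*14))) - 10849) = 8852/((1/2)*(-203 - 336)/(-336) - 10849) = 8852/((1/2)*(-1/336)*(-539) - 10849) = 8852/(77/96 - 10849) = 8852/(-1041427/96) = 8852*(-96/1041427) = -849792/1041427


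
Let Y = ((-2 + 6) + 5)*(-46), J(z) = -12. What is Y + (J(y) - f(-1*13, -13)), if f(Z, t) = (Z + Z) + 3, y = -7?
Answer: -403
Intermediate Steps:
f(Z, t) = 3 + 2*Z (f(Z, t) = 2*Z + 3 = 3 + 2*Z)
Y = -414 (Y = (4 + 5)*(-46) = 9*(-46) = -414)
Y + (J(y) - f(-1*13, -13)) = -414 + (-12 - (3 + 2*(-1*13))) = -414 + (-12 - (3 + 2*(-13))) = -414 + (-12 - (3 - 26)) = -414 + (-12 - 1*(-23)) = -414 + (-12 + 23) = -414 + 11 = -403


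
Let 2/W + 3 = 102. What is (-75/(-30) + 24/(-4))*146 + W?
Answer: -50587/99 ≈ -510.98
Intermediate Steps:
W = 2/99 (W = 2/(-3 + 102) = 2/99 ≈ 0.020202)
(-75/(-30) + 24/(-4))*146 + W = (-75/(-30) + 24/(-4))*146 + 2/99 = (-75*(-1/30) + 24*(-1/4))*146 + 2/99 = (5/2 - 6)*146 + 2/99 = -7/2*146 + 2/99 = -511 + 2/99 = -50587/99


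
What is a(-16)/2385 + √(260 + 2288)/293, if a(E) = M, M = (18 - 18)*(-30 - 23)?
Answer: 14*√13/293 ≈ 0.17228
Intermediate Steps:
M = 0 (M = 0*(-53) = 0)
a(E) = 0
a(-16)/2385 + √(260 + 2288)/293 = 0/2385 + √(260 + 2288)/293 = 0*(1/2385) + √2548*(1/293) = 0 + (14*√13)*(1/293) = 0 + 14*√13/293 = 14*√13/293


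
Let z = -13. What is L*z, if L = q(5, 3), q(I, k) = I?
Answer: -65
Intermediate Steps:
L = 5
L*z = 5*(-13) = -65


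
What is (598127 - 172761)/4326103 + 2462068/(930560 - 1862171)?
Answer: -10254884116378/4030245141933 ≈ -2.5445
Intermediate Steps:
(598127 - 172761)/4326103 + 2462068/(930560 - 1862171) = 425366*(1/4326103) + 2462068/(-931611) = 425366/4326103 + 2462068*(-1/931611) = 425366/4326103 - 2462068/931611 = -10254884116378/4030245141933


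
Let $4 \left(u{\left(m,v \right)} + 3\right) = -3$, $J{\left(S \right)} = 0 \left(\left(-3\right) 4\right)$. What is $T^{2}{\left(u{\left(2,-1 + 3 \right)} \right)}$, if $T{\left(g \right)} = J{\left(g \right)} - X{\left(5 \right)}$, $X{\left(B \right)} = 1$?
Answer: $1$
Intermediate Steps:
$J{\left(S \right)} = 0$ ($J{\left(S \right)} = 0 \left(-12\right) = 0$)
$u{\left(m,v \right)} = - \frac{15}{4}$ ($u{\left(m,v \right)} = -3 + \frac{1}{4} \left(-3\right) = -3 - \frac{3}{4} = - \frac{15}{4}$)
$T{\left(g \right)} = -1$ ($T{\left(g \right)} = 0 - 1 = -1$)
$T^{2}{\left(u{\left(2,-1 + 3 \right)} \right)} = \left(-1\right)^{2} = 1$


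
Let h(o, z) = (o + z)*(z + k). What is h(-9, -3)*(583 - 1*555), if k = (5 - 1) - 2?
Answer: 336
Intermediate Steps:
k = 2 (k = 4 - 2 = 2)
h(o, z) = (2 + z)*(o + z) (h(o, z) = (o + z)*(z + 2) = (o + z)*(2 + z) = (2 + z)*(o + z))
h(-9, -3)*(583 - 1*555) = ((-3)² + 2*(-9) + 2*(-3) - 9*(-3))*(583 - 1*555) = (9 - 18 - 6 + 27)*(583 - 555) = 12*28 = 336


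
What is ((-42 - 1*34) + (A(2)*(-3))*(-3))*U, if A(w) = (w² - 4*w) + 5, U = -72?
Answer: 4824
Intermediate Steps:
A(w) = 5 + w² - 4*w
((-42 - 1*34) + (A(2)*(-3))*(-3))*U = ((-42 - 1*34) + ((5 + 2² - 4*2)*(-3))*(-3))*(-72) = ((-42 - 34) + ((5 + 4 - 8)*(-3))*(-3))*(-72) = (-76 + (1*(-3))*(-3))*(-72) = (-76 - 3*(-3))*(-72) = (-76 + 9)*(-72) = -67*(-72) = 4824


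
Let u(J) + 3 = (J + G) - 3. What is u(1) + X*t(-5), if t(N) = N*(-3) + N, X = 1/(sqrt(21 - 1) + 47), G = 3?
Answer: -3908/2189 - 20*sqrt(5)/2189 ≈ -1.8057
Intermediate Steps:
u(J) = -3 + J (u(J) = -3 + ((J + 3) - 3) = -3 + ((3 + J) - 3) = -3 + J)
X = 1/(47 + 2*sqrt(5)) (X = 1/(sqrt(20) + 47) = 1/(2*sqrt(5) + 47) = 1/(47 + 2*sqrt(5)) ≈ 0.019428)
t(N) = -2*N (t(N) = -3*N + N = -2*N)
u(1) + X*t(-5) = (-3 + 1) + (47/2189 - 2*sqrt(5)/2189)*(-2*(-5)) = -2 + (47/2189 - 2*sqrt(5)/2189)*10 = -2 + (470/2189 - 20*sqrt(5)/2189) = -3908/2189 - 20*sqrt(5)/2189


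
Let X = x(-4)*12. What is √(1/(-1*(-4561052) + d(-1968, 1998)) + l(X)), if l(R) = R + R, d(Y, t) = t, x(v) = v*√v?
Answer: √(182522 - 159908546323200*I)/912610 ≈ 9.798 - 9.798*I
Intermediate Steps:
x(v) = v^(3/2)
X = -96*I (X = (-4)^(3/2)*12 = -8*I*12 = -96*I ≈ -96.0*I)
l(R) = 2*R
√(1/(-1*(-4561052) + d(-1968, 1998)) + l(X)) = √(1/(-1*(-4561052) + 1998) + 2*(-96*I)) = √(1/(4561052 + 1998) - 192*I) = √(1/4563050 - 192*I)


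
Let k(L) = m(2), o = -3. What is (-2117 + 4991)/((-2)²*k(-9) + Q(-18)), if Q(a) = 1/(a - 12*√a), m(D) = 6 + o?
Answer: 100515276/419473 - 103464*I*√2/419473 ≈ 239.62 - 0.34882*I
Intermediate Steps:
m(D) = 3 (m(D) = 6 - 3 = 3)
k(L) = 3
(-2117 + 4991)/((-2)²*k(-9) + Q(-18)) = (-2117 + 4991)/((-2)²*3 + 1/(-18 - 36*I*√2)) = 2874/(4*3 + 1/(-18 - 36*I*√2)) = 2874/(12 + 1/(-18 - 36*I*√2))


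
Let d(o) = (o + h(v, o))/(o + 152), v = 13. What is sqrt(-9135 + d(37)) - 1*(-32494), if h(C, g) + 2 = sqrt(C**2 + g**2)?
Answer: 32494 + sqrt(-36256080 + 21*sqrt(1538))/63 ≈ 32494.0 + 95.575*I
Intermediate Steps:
h(C, g) = -2 + sqrt(C**2 + g**2)
d(o) = (-2 + o + sqrt(169 + o**2))/(152 + o) (d(o) = (o + (-2 + sqrt(13**2 + o**2)))/(o + 152) = (o + (-2 + sqrt(169 + o**2)))/(152 + o) = (-2 + o + sqrt(169 + o**2))/(152 + o))
sqrt(-9135 + d(37)) - 1*(-32494) = sqrt(-9135 + (-2 + 37 + sqrt(169 + 37**2))/(152 + 37)) - 1*(-32494) = sqrt(-9135 + (-2 + 37 + sqrt(169 + 1369))/189) + 32494 = sqrt(-9135 + (-2 + 37 + sqrt(1538))/189) + 32494 = sqrt(-9135 + (35 + sqrt(1538))/189) + 32494 = sqrt(-9135 + (5/27 + sqrt(1538)/189)) + 32494 = sqrt(-246640/27 + sqrt(1538)/189) + 32494 = 32494 + sqrt(-246640/27 + sqrt(1538)/189)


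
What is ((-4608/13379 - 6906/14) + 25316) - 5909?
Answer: 1771293828/93653 ≈ 18913.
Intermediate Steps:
((-4608/13379 - 6906/14) + 25316) - 5909 = ((-4608*1/13379 - 6906*1/14) + 25316) - 5909 = ((-4608/13379 - 3453/7) + 25316) - 5909 = (-46229943/93653 + 25316) - 5909 = 2324689405/93653 - 5909 = 1771293828/93653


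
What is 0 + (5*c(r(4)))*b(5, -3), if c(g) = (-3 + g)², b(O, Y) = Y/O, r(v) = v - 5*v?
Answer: -1083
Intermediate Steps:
r(v) = -4*v
0 + (5*c(r(4)))*b(5, -3) = 0 + (5*(-3 - 4*4)²)*(-3/5) = 0 + (5*(-3 - 16)²)*(-3*⅕) = 0 + (5*(-19)²)*(-⅗) = 0 + (5*361)*(-⅗) = 0 + 1805*(-⅗) = 0 - 1083 = -1083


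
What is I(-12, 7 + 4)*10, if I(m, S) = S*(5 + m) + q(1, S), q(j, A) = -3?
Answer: -800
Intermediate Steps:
I(m, S) = -3 + S*(5 + m) (I(m, S) = S*(5 + m) - 3 = -3 + S*(5 + m))
I(-12, 7 + 4)*10 = (-3 + 5*(7 + 4) + (7 + 4)*(-12))*10 = (-3 + 5*11 + 11*(-12))*10 = (-3 + 55 - 132)*10 = -80*10 = -800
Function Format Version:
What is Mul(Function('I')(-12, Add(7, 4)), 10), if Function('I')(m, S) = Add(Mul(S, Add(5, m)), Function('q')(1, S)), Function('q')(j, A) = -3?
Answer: -800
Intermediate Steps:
Function('I')(m, S) = Add(-3, Mul(S, Add(5, m))) (Function('I')(m, S) = Add(Mul(S, Add(5, m)), -3) = Add(-3, Mul(S, Add(5, m))))
Mul(Function('I')(-12, Add(7, 4)), 10) = Mul(Add(-3, Mul(5, Add(7, 4)), Mul(Add(7, 4), -12)), 10) = Mul(Add(-3, Mul(5, 11), Mul(11, -12)), 10) = Mul(Add(-3, 55, -132), 10) = Mul(-80, 10) = -800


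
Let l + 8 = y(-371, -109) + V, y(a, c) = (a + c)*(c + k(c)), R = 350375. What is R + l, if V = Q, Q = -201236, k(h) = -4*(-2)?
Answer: 197611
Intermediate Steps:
k(h) = 8
y(a, c) = (8 + c)*(a + c) (y(a, c) = (a + c)*(c + 8) = (a + c)*(8 + c) = (8 + c)*(a + c))
V = -201236
l = -152764 (l = -8 + (((-109)**2 + 8*(-371) + 8*(-109) - 371*(-109)) - 201236) = -8 + ((11881 - 2968 - 872 + 40439) - 201236) = -8 + (48480 - 201236) = -8 - 152756 = -152764)
R + l = 350375 - 152764 = 197611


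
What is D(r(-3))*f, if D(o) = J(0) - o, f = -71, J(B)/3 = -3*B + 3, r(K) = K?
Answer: -852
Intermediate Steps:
J(B) = 9 - 9*B (J(B) = 3*(-3*B + 3) = 3*(3 - 3*B) = 9 - 9*B)
D(o) = 9 - o (D(o) = (9 - 9*0) - o = (9 + 0) - o = 9 - o)
D(r(-3))*f = (9 - 1*(-3))*(-71) = (9 + 3)*(-71) = 12*(-71) = -852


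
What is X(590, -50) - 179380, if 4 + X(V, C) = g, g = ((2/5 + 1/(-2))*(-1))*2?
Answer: -896919/5 ≈ -1.7938e+5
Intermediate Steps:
g = ⅕ (g = ((2*(⅕) + 1*(-½))*(-1))*2 = ((⅖ - ½)*(-1))*2 = -⅒*(-1)*2 = (⅒)*2 = ⅕ ≈ 0.20000)
X(V, C) = -19/5 (X(V, C) = -4 + ⅕ = -19/5)
X(590, -50) - 179380 = -19/5 - 179380 = -896919/5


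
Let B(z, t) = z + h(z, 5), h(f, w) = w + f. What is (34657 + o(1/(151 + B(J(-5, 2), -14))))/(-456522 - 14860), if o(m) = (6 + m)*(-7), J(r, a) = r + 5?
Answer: -5399933/73535592 ≈ -0.073433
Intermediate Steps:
h(f, w) = f + w
J(r, a) = 5 + r
B(z, t) = 5 + 2*z (B(z, t) = z + (z + 5) = z + (5 + z) = 5 + 2*z)
o(m) = -42 - 7*m
(34657 + o(1/(151 + B(J(-5, 2), -14))))/(-456522 - 14860) = (34657 + (-42 - 7/(151 + (5 + 2*(5 - 5)))))/(-456522 - 14860) = (34657 + (-42 - 7/(151 + (5 + 2*0))))/(-471382) = (34657 + (-42 - 7/(151 + (5 + 0))))*(-1/471382) = (34657 + (-42 - 7/(151 + 5)))*(-1/471382) = (34657 + (-42 - 7/156))*(-1/471382) = (34657 - 6559/156)*(-1/471382) = (5399933/156)*(-1/471382) = -5399933/73535592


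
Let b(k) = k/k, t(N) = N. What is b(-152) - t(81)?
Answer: -80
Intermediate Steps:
b(k) = 1
b(-152) - t(81) = 1 - 1*81 = 1 - 81 = -80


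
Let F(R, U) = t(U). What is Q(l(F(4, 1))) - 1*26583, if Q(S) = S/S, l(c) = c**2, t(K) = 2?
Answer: -26582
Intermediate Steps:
F(R, U) = 2
Q(S) = 1
Q(l(F(4, 1))) - 1*26583 = 1 - 1*26583 = 1 - 26583 = -26582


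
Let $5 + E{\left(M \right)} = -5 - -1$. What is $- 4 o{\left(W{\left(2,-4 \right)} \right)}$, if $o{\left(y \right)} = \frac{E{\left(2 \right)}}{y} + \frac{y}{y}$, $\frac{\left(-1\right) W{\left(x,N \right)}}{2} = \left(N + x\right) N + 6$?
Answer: $- \frac{37}{7} \approx -5.2857$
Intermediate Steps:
$E{\left(M \right)} = -9$ ($E{\left(M \right)} = -5 - 4 = -9$)
$W{\left(x,N \right)} = -12 - 2 N \left(N + x\right)$ ($W{\left(x,N \right)} = - 2 \left(\left(N + x\right) N + 6\right) = - 2 \left(N \left(N + x\right) + 6\right) = - 2 \left(6 + N \left(N + x\right)\right) = -12 - 2 N \left(N + x\right)$)
$o{\left(y \right)} = 1 - \frac{9}{y}$ ($o{\left(y \right)} = - \frac{9}{y} + \frac{y}{y} = - \frac{9}{y} + 1 = 1 - \frac{9}{y}$)
$- 4 o{\left(W{\left(2,-4 \right)} \right)} = - 4 \frac{-9 - \left(12 - 16 + 32\right)}{-12 - 2 \left(-4\right)^{2} - \left(-8\right) 2} = - 4 \frac{-9 - 28}{-12 - 32 + 16} = - 4 \frac{-9 - 28}{-28} = - 4 \left(\left(- \frac{1}{28}\right) \left(-37\right)\right) = \left(-4\right) \frac{37}{28} = - \frac{37}{7}$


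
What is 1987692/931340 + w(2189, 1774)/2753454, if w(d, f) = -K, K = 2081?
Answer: 1367770092407/641100462090 ≈ 2.1335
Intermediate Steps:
w(d, f) = -2081 (w(d, f) = -1*2081 = -2081)
1987692/931340 + w(2189, 1774)/2753454 = 1987692/931340 - 2081/2753454 = 1987692*(1/931340) - 2081*1/2753454 = 496923/232835 - 2081/2753454 = 1367770092407/641100462090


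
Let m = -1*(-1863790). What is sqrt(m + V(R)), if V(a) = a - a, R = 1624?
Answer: sqrt(1863790) ≈ 1365.2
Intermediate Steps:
m = 1863790
V(a) = 0
sqrt(m + V(R)) = sqrt(1863790 + 0) = sqrt(1863790)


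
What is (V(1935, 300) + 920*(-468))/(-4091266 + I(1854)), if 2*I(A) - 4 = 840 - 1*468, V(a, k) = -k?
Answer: 215430/2045539 ≈ 0.10532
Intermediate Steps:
I(A) = 188 (I(A) = 2 + (840 - 1*468)/2 = 2 + (840 - 468)/2 = 2 + (½)*372 = 2 + 186 = 188)
(V(1935, 300) + 920*(-468))/(-4091266 + I(1854)) = (-1*300 + 920*(-468))/(-4091266 + 188) = (-300 - 430560)/(-4091078) = -430860*(-1/4091078) = 215430/2045539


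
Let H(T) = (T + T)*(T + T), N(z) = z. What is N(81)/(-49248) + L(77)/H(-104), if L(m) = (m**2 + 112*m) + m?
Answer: 138309/411008 ≈ 0.33651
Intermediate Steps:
H(T) = 4*T**2 (H(T) = (2*T)*(2*T) = 4*T**2)
L(m) = m**2 + 113*m
N(81)/(-49248) + L(77)/H(-104) = 81/(-49248) + (77*(113 + 77))/((4*(-104)**2)) = 81*(-1/49248) + (77*190)/((4*10816)) = -1/608 + 14630/43264 = -1/608 + 14630*(1/43264) = -1/608 + 7315/21632 = 138309/411008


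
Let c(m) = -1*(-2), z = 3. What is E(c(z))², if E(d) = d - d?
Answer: 0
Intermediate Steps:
c(m) = 2
E(d) = 0
E(c(z))² = 0² = 0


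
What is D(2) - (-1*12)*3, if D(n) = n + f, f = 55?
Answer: 93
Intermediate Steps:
D(n) = 55 + n (D(n) = n + 55 = 55 + n)
D(2) - (-1*12)*3 = (55 + 2) - (-1*12)*3 = 57 - (-12)*3 = 57 - 1*(-36) = 57 + 36 = 93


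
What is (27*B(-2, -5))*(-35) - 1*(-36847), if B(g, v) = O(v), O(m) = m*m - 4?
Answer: 17002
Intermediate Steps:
O(m) = -4 + m² (O(m) = m² - 4 = -4 + m²)
B(g, v) = -4 + v²
(27*B(-2, -5))*(-35) - 1*(-36847) = (27*(-4 + (-5)²))*(-35) - 1*(-36847) = (27*(-4 + 25))*(-35) + 36847 = (27*21)*(-35) + 36847 = 567*(-35) + 36847 = -19845 + 36847 = 17002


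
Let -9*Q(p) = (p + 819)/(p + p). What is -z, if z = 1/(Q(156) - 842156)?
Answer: 72/60635257 ≈ 1.1874e-6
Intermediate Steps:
Q(p) = -(819 + p)/(18*p) (Q(p) = -(p + 819)/(9*(p + p)) = -(819 + p)/(9*(2*p)) = -(819 + p)*1/(2*p)/9 = -(819 + p)/(18*p))
z = -72/60635257 (z = 1/((1/18)*(-819 - 1*156)/156 - 842156) = 1/((1/18)*(1/156)*(-819 - 156) - 842156) = 1/((1/18)*(1/156)*(-975) - 842156) = 1/(-25/72 - 842156) = 1/(-60635257/72) = -72/60635257 ≈ -1.1874e-6)
-z = -1*(-72/60635257) = 72/60635257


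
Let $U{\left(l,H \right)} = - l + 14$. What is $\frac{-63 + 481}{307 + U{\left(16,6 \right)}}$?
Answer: $\frac{418}{305} \approx 1.3705$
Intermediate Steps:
$U{\left(l,H \right)} = 14 - l$
$\frac{-63 + 481}{307 + U{\left(16,6 \right)}} = \frac{-63 + 481}{307 + \left(14 - 16\right)} = \frac{418}{307 + \left(14 - 16\right)} = \frac{418}{307 - 2} = \frac{418}{305}$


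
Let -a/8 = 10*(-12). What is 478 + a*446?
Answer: 428638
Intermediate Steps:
a = 960 (a = -80*(-12) = -8*(-120) = 960)
478 + a*446 = 478 + 960*446 = 478 + 428160 = 428638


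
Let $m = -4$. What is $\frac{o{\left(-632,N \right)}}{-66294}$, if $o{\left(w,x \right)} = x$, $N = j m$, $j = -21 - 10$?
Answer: $- \frac{62}{33147} \approx -0.0018705$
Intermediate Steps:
$j = -31$ ($j = -21 - 10 = -31$)
$N = 124$ ($N = \left(-31\right) \left(-4\right) = 124$)
$\frac{o{\left(-632,N \right)}}{-66294} = \frac{124}{-66294} = 124 \left(- \frac{1}{66294}\right) = - \frac{62}{33147}$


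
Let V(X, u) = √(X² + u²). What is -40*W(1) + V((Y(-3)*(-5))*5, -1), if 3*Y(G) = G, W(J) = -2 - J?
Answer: 120 + √626 ≈ 145.02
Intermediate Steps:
Y(G) = G/3
-40*W(1) + V((Y(-3)*(-5))*5, -1) = -40*(-2 - 1*1) + √(((((⅓)*(-3))*(-5))*5)² + (-1)²) = -40*(-2 - 1) + √((-1*(-5)*5)² + 1) = -40*(-3) + √((5*5)² + 1) = 120 + √(25² + 1) = 120 + √(625 + 1) = 120 + √626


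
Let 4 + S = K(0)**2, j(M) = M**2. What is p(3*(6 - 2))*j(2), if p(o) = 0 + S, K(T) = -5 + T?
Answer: 84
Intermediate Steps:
S = 21 (S = -4 + (-5 + 0)**2 = -4 + (-5)**2 = -4 + 25 = 21)
p(o) = 21 (p(o) = 0 + 21 = 21)
p(3*(6 - 2))*j(2) = 21*2**2 = 21*4 = 84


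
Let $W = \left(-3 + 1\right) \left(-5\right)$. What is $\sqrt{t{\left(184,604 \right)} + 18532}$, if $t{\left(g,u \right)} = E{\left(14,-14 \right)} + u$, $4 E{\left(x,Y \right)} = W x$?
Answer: $\sqrt{19171} \approx 138.46$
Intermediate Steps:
$W = 10$ ($W = \left(-2\right) \left(-5\right) = 10$)
$E{\left(x,Y \right)} = \frac{5 x}{2}$ ($E{\left(x,Y \right)} = \frac{10 x}{4} = \frac{5 x}{2}$)
$t{\left(g,u \right)} = 35 + u$ ($t{\left(g,u \right)} = \frac{5}{2} \cdot 14 + u = 35 + u$)
$\sqrt{t{\left(184,604 \right)} + 18532} = \sqrt{\left(35 + 604\right) + 18532} = \sqrt{639 + 18532} = \sqrt{19171}$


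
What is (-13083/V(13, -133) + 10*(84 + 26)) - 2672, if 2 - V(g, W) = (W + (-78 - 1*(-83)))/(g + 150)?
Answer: -2846217/454 ≈ -6269.2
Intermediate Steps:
V(g, W) = 2 - (5 + W)/(150 + g) (V(g, W) = 2 - (W + (-78 - 1*(-83)))/(g + 150) = 2 - (W + (-78 + 83))/(150 + g) = 2 - (W + 5)/(150 + g) = 2 - (5 + W)/(150 + g))
(-13083/V(13, -133) + 10*(84 + 26)) - 2672 = (-13083*(150 + 13)/(295 - 1*(-133) + 2*13) + 10*(84 + 26)) - 2672 = (-13083*163/(295 + 133 + 26) + 10*110) - 2672 = (-13083/((1/163)*454) + 1100) - 2672 = (-13083/454/163 + 1100) - 2672 = (-13083*163/454 + 1100) - 2672 = (-2132529/454 + 1100) - 2672 = -1633129/454 - 2672 = -2846217/454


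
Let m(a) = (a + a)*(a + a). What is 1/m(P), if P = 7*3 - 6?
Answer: 1/900 ≈ 0.0011111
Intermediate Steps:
P = 15 (P = 21 - 6 = 15)
m(a) = 4*a**2 (m(a) = (2*a)*(2*a) = 4*a**2)
1/m(P) = 1/(4*15**2) = 1/(4*225) = 1/900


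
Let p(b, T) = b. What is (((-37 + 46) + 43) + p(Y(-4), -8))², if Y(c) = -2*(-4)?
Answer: 3600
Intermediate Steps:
Y(c) = 8
(((-37 + 46) + 43) + p(Y(-4), -8))² = (((-37 + 46) + 43) + 8)² = ((9 + 43) + 8)² = (52 + 8)² = 60² = 3600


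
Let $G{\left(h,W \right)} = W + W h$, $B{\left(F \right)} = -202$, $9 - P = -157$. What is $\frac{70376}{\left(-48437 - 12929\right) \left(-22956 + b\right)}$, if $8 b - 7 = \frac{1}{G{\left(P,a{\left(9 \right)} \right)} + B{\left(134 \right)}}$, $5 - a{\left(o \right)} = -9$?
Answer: $\frac{601292544}{12035626900525} \approx 4.9959 \cdot 10^{-5}$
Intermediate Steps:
$P = 166$ ($P = 9 - -157 = 9 + 157 = 166$)
$a{\left(o \right)} = 14$ ($a{\left(o \right)} = 5 - -9 = 5 + 9 = 14$)
$b = \frac{14953}{17088}$ ($b = \frac{7}{8} + \frac{1}{8 \left(14 \left(1 + 166\right) - 202\right)} = \frac{7}{8} + \frac{1}{8 \left(14 \cdot 167 - 202\right)} = \frac{7}{8} + \frac{1}{8 \left(2338 - 202\right)} = \frac{7}{8} + \frac{1}{8 \cdot 2136} = \frac{7}{8} + \frac{1}{8} \cdot \frac{1}{2136} = \frac{7}{8} + \frac{1}{17088} = \frac{14953}{17088} \approx 0.87506$)
$\frac{70376}{\left(-48437 - 12929\right) \left(-22956 + b\right)} = \frac{70376}{\left(-48437 - 12929\right) \left(-22956 + \frac{14953}{17088}\right)} = \frac{70376}{\left(-61366\right) \left(- \frac{392257175}{17088}\right)} = \frac{70376}{\frac{12035626900525}{8544}} = 70376 \cdot \frac{8544}{12035626900525} = \frac{601292544}{12035626900525}$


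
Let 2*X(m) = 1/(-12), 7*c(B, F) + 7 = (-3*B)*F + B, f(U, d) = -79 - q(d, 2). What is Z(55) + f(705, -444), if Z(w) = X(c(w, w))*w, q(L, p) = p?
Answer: -1999/24 ≈ -83.292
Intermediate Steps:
f(U, d) = -81 (f(U, d) = -79 - 1*2 = -79 - 2 = -81)
c(B, F) = -1 + B/7 - 3*B*F/7 (c(B, F) = -1 + ((-3*B)*F + B)/7 = -1 + (-3*B*F + B)/7 = -1 + (B - 3*B*F)/7 = -1 + (B/7 - 3*B*F/7) = -1 + B/7 - 3*B*F/7)
X(m) = -1/24 (X(m) = (½)/(-12) = (½)*(-1/12) = -1/24)
Z(w) = -w/24
Z(55) + f(705, -444) = -1/24*55 - 81 = -55/24 - 81 = -1999/24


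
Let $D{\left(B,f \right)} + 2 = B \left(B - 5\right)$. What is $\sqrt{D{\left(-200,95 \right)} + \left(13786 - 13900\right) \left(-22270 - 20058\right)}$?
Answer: $3 \sqrt{540710} \approx 2206.0$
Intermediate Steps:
$D{\left(B,f \right)} = -2 + B \left(-5 + B\right)$ ($D{\left(B,f \right)} = -2 + B \left(B - 5\right) = -2 + B \left(-5 + B\right)$)
$\sqrt{D{\left(-200,95 \right)} + \left(13786 - 13900\right) \left(-22270 - 20058\right)} = \sqrt{\left(-2 + \left(-200\right)^{2} - -1000\right) + \left(13786 - 13900\right) \left(-22270 - 20058\right)} = \sqrt{\left(-2 + 40000 + 1000\right) - -4825392} = \sqrt{40998 + 4825392} = \sqrt{4866390} = 3 \sqrt{540710}$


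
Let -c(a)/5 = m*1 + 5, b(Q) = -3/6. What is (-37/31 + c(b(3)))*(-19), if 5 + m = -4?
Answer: -11077/31 ≈ -357.32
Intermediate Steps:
m = -9 (m = -5 - 4 = -9)
b(Q) = -½ (b(Q) = -3*⅙ = -½)
c(a) = 20 (c(a) = -5*(-9*1 + 5) = -5*(-9 + 5) = -5*(-4) = 20)
(-37/31 + c(b(3)))*(-19) = (-37/31 + 20)*(-19) = (583/31)*(-19) = -11077/31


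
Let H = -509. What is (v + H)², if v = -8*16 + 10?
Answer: 393129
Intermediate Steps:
v = -118 (v = -128 + 10 = -118)
(v + H)² = (-118 - 509)² = (-627)² = 393129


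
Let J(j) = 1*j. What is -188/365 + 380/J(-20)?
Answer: -7123/365 ≈ -19.515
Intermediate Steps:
J(j) = j
-188/365 + 380/J(-20) = -188/365 + 380/(-20) = -188*1/365 + 380*(-1/20) = -188/365 - 19 = -7123/365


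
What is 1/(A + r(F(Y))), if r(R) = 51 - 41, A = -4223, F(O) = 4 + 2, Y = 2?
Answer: -1/4213 ≈ -0.00023736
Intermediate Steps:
F(O) = 6
r(R) = 10
1/(A + r(F(Y))) = 1/(-4223 + 10) = 1/(-4213) = -1/4213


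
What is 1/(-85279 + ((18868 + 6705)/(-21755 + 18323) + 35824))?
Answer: -3432/169755133 ≈ -2.0217e-5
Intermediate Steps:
1/(-85279 + ((18868 + 6705)/(-21755 + 18323) + 35824)) = 1/(-85279 + (25573/(-3432) + 35824)) = 1/(-85279 + (25573*(-1/3432) + 35824)) = 1/(-85279 + (-25573/3432 + 35824)) = 1/(-85279 + 122922395/3432) = 1/(-169755133/3432) = -3432/169755133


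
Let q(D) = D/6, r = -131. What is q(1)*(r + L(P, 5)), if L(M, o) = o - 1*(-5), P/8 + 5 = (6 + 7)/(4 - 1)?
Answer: -121/6 ≈ -20.167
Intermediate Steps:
P = -16/3 (P = -40 + 8*((6 + 7)/(4 - 1)) = -40 + 8*(13/3) = -40 + 104/3 = -16/3 ≈ -5.3333)
q(D) = D/6 (q(D) = D*(⅙) = D/6)
L(M, o) = 5 + o (L(M, o) = o + 5 = 5 + o)
q(1)*(r + L(P, 5)) = ((⅙)*1)*(-131 + (5 + 5)) = (-131 + 10)/6 = (⅙)*(-121) = -121/6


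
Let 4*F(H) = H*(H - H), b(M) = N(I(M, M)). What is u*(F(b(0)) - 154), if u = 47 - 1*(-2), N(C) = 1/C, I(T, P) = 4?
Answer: -7546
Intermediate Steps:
b(M) = 1/4
F(H) = 0 (F(H) = (H*(H - H))/4 = (H*0)/4 = (1/4)*0 = 0)
u = 49 (u = 47 + 2 = 49)
u*(F(b(0)) - 154) = 49*(0 - 154) = 49*(-154) = -7546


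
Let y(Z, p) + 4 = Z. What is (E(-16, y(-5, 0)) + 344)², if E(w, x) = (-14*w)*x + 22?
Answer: 2722500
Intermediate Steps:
y(Z, p) = -4 + Z
E(w, x) = 22 - 14*w*x (E(w, x) = -14*w*x + 22 = 22 - 14*w*x)
(E(-16, y(-5, 0)) + 344)² = ((22 - 14*(-16)*(-4 - 5)) + 344)² = ((22 - 14*(-16)*(-9)) + 344)² = ((22 - 2016) + 344)² = (-1994 + 344)² = (-1650)² = 2722500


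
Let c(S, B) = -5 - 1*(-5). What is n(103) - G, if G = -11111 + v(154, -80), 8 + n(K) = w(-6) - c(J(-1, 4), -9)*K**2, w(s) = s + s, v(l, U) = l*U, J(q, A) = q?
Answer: 23411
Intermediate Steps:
c(S, B) = 0 (c(S, B) = -5 + 5 = 0)
v(l, U) = U*l
w(s) = 2*s
n(K) = -20 (n(K) = -8 + (2*(-6) - 0*K**2) = -8 + (-12 - 1*0) = -8 + (-12 + 0) = -8 - 12 = -20)
G = -23431 (G = -11111 - 80*154 = -11111 - 12320 = -23431)
n(103) - G = -20 - 1*(-23431) = -20 + 23431 = 23411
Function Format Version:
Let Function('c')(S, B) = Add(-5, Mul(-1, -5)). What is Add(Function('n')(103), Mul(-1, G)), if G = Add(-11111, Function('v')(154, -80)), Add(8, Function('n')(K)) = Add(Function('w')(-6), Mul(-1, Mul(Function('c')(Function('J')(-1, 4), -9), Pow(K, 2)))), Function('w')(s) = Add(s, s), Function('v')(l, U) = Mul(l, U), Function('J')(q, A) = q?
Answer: 23411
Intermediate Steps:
Function('c')(S, B) = 0 (Function('c')(S, B) = Add(-5, 5) = 0)
Function('v')(l, U) = Mul(U, l)
Function('w')(s) = Mul(2, s)
Function('n')(K) = -20 (Function('n')(K) = Add(-8, Add(Mul(2, -6), Mul(-1, Mul(0, Pow(K, 2))))) = Add(-8, Add(-12, Mul(-1, 0))) = Add(-8, Add(-12, 0)) = Add(-8, -12) = -20)
G = -23431 (G = Add(-11111, Mul(-80, 154)) = Add(-11111, -12320) = -23431)
Add(Function('n')(103), Mul(-1, G)) = Add(-20, Mul(-1, -23431)) = Add(-20, 23431) = 23411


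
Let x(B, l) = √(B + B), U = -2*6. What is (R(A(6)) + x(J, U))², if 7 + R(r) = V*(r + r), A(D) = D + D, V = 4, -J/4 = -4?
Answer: 7953 + 712*√2 ≈ 8959.9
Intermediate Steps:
U = -12
J = 16 (J = -4*(-4) = 16)
x(B, l) = √2*√B (x(B, l) = √(2*B) = √2*√B)
A(D) = 2*D
R(r) = -7 + 8*r (R(r) = -7 + 4*(r + r) = -7 + 4*(2*r) = -7 + 8*r)
(R(A(6)) + x(J, U))² = ((-7 + 8*(2*6)) + √2*√16)² = ((-7 + 8*12) + √2*4)² = ((-7 + 96) + 4*√2)² = (89 + 4*√2)²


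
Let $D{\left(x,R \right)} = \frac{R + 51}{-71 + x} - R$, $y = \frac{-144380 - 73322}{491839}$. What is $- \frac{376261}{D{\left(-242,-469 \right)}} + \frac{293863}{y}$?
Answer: $- \frac{21303106110156741}{32048999930} \approx -6.647 \cdot 10^{5}$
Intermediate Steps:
$y = - \frac{217702}{491839}$ ($y = \left(-144380 - 73322\right) \frac{1}{491839} = \left(-217702\right) \frac{1}{491839} = - \frac{217702}{491839} \approx -0.44263$)
$D{\left(x,R \right)} = - R + \frac{51 + R}{-71 + x}$ ($D{\left(x,R \right)} = \frac{51 + R}{-71 + x} - R = - R + \frac{51 + R}{-71 + x}$)
$- \frac{376261}{D{\left(-242,-469 \right)}} + \frac{293863}{y} = - \frac{376261}{\frac{1}{-71 - 242} \left(51 + 72 \left(-469\right) - \left(-469\right) \left(-242\right)\right)} + \frac{293863}{- \frac{217702}{491839}} = - \frac{376261}{\frac{1}{-313} \left(51 - 33768 - 113498\right)} + 293863 \left(- \frac{491839}{217702}\right) = - \frac{376261}{\left(- \frac{1}{313}\right) \left(-147215\right)} - \frac{144533284057}{217702} = - \frac{376261}{\frac{147215}{313}} - \frac{144533284057}{217702} = \left(-376261\right) \frac{313}{147215} - \frac{144533284057}{217702} = - \frac{117769693}{147215} - \frac{144533284057}{217702} = - \frac{21303106110156741}{32048999930}$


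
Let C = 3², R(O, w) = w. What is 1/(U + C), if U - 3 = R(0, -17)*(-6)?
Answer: 1/114 ≈ 0.0087719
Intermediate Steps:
C = 9
U = 105 (U = 3 - 17*(-6) = 3 + 102 = 105)
1/(U + C) = 1/(105 + 9) = 1/114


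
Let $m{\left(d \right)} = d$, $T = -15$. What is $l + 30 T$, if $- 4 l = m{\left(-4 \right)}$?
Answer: $-449$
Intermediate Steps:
$l = 1$ ($l = \left(- \frac{1}{4}\right) \left(-4\right) = 1$)
$l + 30 T = 1 + 30 \left(-15\right) = 1 - 450 = -449$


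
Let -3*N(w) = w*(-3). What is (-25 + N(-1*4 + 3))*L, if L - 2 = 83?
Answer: -2210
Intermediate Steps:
N(w) = w (N(w) = -w*(-3)/3 = -(-1)*w = w)
L = 85 (L = 2 + 83 = 85)
(-25 + N(-1*4 + 3))*L = (-25 + (-1*4 + 3))*85 = (-25 + (-4 + 3))*85 = (-25 - 1)*85 = -26*85 = -2210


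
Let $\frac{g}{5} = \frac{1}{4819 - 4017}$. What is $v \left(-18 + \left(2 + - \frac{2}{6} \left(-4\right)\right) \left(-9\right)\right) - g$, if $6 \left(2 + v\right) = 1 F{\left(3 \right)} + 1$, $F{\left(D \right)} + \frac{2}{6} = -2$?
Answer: $\frac{256625}{2406} \approx 106.66$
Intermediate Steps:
$F{\left(D \right)} = - \frac{7}{3}$ ($F{\left(D \right)} = - \frac{1}{3} - 2 = - \frac{7}{3}$)
$v = - \frac{20}{9}$ ($v = -2 + \frac{1 \left(- \frac{7}{3}\right) + 1}{6} = -2 + \frac{- \frac{7}{3} + 1}{6} = -2 + \frac{1}{6} \left(- \frac{4}{3}\right) = -2 - \frac{2}{9} = - \frac{20}{9} \approx -2.2222$)
$g = \frac{5}{802}$ ($g = \frac{5}{4819 - 4017} = \frac{5}{802} \approx 0.0062344$)
$v \left(-18 + \left(2 + - \frac{2}{6} \left(-4\right)\right) \left(-9\right)\right) - g = - \frac{20 \left(-18 + \left(2 + - \frac{2}{6} \left(-4\right)\right) \left(-9\right)\right)}{9} - \frac{5}{802} = - \frac{20 \left(-18 + \left(2 + \left(-2\right) \frac{1}{6} \left(-4\right)\right) \left(-9\right)\right)}{9} - \frac{5}{802} = - \frac{20 \left(-18 + \left(2 - - \frac{4}{3}\right) \left(-9\right)\right)}{9} - \frac{5}{802} = - \frac{20 \left(-18 + \left(2 + \frac{4}{3}\right) \left(-9\right)\right)}{9} - \frac{5}{802} = - \frac{20 \left(-18 + \frac{10}{3} \left(-9\right)\right)}{9} - \frac{5}{802} = - \frac{20 \left(-18 - 30\right)}{9} - \frac{5}{802} = \left(- \frac{20}{9}\right) \left(-48\right) - \frac{5}{802} = \frac{320}{3} - \frac{5}{802} = \frac{256625}{2406}$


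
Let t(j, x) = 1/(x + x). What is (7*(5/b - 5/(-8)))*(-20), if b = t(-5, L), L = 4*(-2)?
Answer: 22225/2 ≈ 11113.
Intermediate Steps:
L = -8
t(j, x) = 1/(2*x)
b = -1/16 (b = (½)/(-8) = (½)*(-⅛) = -1/16 ≈ -0.062500)
(7*(5/b - 5/(-8)))*(-20) = (7*(5/(-1/16) - 5/(-8)))*(-20) = (7*(5*(-16) - 5*(-⅛)))*(-20) = (7*(-80 + 5/8))*(-20) = (7*(-635/8))*(-20) = -4445/8*(-20) = 22225/2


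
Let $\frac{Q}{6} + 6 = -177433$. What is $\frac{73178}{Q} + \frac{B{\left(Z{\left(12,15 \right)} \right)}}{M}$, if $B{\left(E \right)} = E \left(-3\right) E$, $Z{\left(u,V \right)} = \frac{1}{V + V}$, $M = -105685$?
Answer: $- \frac{128896889687}{1875264071500} \approx -0.068735$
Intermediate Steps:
$Q = -1064634$ ($Q = -36 + 6 \left(-177433\right) = -36 - 1064598 = -1064634$)
$Z{\left(u,V \right)} = \frac{1}{2 V}$
$B{\left(E \right)} = - 3 E^{2}$ ($B{\left(E \right)} = - 3 E E = - 3 E^{2}$)
$\frac{73178}{Q} + \frac{B{\left(Z{\left(12,15 \right)} \right)}}{M} = \frac{73178}{-1064634} + \frac{\left(-3\right) \left(\frac{1}{2 \cdot 15}\right)^{2}}{-105685} = 73178 \left(- \frac{1}{1064634}\right) + - 3 \left(\frac{1}{2} \cdot \frac{1}{15}\right)^{2} \left(- \frac{1}{105685}\right) = - \frac{36589}{532317} + - \frac{3}{900} \left(- \frac{1}{105685}\right) = - \frac{36589}{532317} + \left(-3\right) \frac{1}{900} \left(- \frac{1}{105685}\right) = - \frac{36589}{532317} - - \frac{1}{31705500} = - \frac{36589}{532317} + \frac{1}{31705500} = - \frac{128896889687}{1875264071500}$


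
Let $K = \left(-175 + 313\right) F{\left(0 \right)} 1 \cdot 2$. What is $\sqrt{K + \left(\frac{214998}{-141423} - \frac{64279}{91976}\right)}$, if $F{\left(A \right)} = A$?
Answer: $\frac{i \sqrt{10429570149431966670}}{2167920308} \approx 1.4897 i$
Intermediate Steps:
$K = 0$ ($K = \left(-175 + 313\right) 0 \cdot 1 \cdot 2 = 138 \cdot 0 \cdot 2 = 138 \cdot 0 = 0$)
$\sqrt{K + \left(\frac{214998}{-141423} - \frac{64279}{91976}\right)} = \sqrt{0 + \left(\frac{214998}{-141423} - \frac{64279}{91976}\right)} = \sqrt{0 + \left(214998 \left(- \frac{1}{141423}\right) - \frac{64279}{91976}\right)} = \sqrt{0 - \frac{9621728355}{4335840616}} = \sqrt{- \frac{9621728355}{4335840616}} = \frac{i \sqrt{10429570149431966670}}{2167920308}$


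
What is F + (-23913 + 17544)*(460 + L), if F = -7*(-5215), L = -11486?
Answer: 70261099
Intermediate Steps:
F = 36505
F + (-23913 + 17544)*(460 + L) = 36505 + (-23913 + 17544)*(460 - 11486) = 36505 - 6369*(-11026) = 36505 + 70224594 = 70261099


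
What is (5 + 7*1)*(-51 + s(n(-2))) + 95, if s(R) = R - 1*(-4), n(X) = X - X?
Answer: -469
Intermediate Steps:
n(X) = 0
s(R) = 4 + R (s(R) = R + 4 = 4 + R)
(5 + 7*1)*(-51 + s(n(-2))) + 95 = (5 + 7*1)*(-51 + (4 + 0)) + 95 = (5 + 7)*(-51 + 4) + 95 = 12*(-47) + 95 = -564 + 95 = -469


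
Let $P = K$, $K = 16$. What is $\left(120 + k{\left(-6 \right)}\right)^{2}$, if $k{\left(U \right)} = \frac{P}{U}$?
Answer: $\frac{123904}{9} \approx 13767.0$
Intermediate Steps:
$P = 16$
$k{\left(U \right)} = \frac{16}{U}$
$\left(120 + k{\left(-6 \right)}\right)^{2} = \left(120 + \frac{16}{-6}\right)^{2} = \left(120 + 16 \left(- \frac{1}{6}\right)\right)^{2} = \left(120 - \frac{8}{3}\right)^{2} = \left(\frac{352}{3}\right)^{2} = \frac{123904}{9}$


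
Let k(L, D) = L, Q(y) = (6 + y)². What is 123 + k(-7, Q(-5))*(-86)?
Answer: 725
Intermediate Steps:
123 + k(-7, Q(-5))*(-86) = 123 - 7*(-86) = 123 + 602 = 725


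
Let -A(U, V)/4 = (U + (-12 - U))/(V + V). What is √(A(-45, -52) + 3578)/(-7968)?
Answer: -√151151/51792 ≈ -0.0075066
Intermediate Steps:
A(U, V) = 24/V (A(U, V) = -4*(U + (-12 - U))/(V + V) = -(-48)/(2*V) = -(-48)*1/(2*V) = -(-24)/V = 24/V)
√(A(-45, -52) + 3578)/(-7968) = √(24/(-52) + 3578)/(-7968) = √(24*(-1/52) + 3578)*(-1/7968) = √(-6/13 + 3578)*(-1/7968) = √(46508/13)*(-1/7968) = (2*√151151/13)*(-1/7968) = -√151151/51792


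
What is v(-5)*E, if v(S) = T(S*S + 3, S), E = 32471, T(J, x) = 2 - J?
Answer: -844246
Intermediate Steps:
v(S) = -1 - S**2 (v(S) = 2 - (S*S + 3) = 2 - (S**2 + 3) = 2 - (3 + S**2) = 2 + (-3 - S**2) = -1 - S**2)
v(-5)*E = (-1 - 1*(-5)**2)*32471 = (-1 - 1*25)*32471 = (-1 - 25)*32471 = -26*32471 = -844246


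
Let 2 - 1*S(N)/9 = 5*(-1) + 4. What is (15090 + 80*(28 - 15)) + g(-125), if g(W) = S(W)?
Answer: 16157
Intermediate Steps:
S(N) = 27 (S(N) = 18 - 9*(5*(-1) + 4) = 18 - 9*(-5 + 4) = 18 - 9*(-1) = 18 + 9 = 27)
g(W) = 27
(15090 + 80*(28 - 15)) + g(-125) = (15090 + 80*(28 - 15)) + 27 = (15090 + 80*13) + 27 = (15090 + 1040) + 27 = 16130 + 27 = 16157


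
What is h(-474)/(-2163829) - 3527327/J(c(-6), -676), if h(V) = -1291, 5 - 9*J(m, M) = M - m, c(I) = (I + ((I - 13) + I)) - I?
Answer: -68692791248851/1419471824 ≈ -48393.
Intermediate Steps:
c(I) = -13 + 2*I (c(I) = (I + ((-13 + I) + I)) - I = (I + (-13 + 2*I)) - I = (-13 + 3*I) - I = -13 + 2*I)
J(m, M) = 5/9 - M/9 + m/9 (J(m, M) = 5/9 - (M - m)/9 = 5/9 + (-M/9 + m/9) = 5/9 - M/9 + m/9)
h(-474)/(-2163829) - 3527327/J(c(-6), -676) = -1291/(-2163829) - 3527327/(5/9 - ⅑*(-676) + (-13 + 2*(-6))/9) = -1291*(-1/2163829) - 3527327/(5/9 + 676/9 + (-13 - 12)/9) = 1291/2163829 - 3527327/(5/9 + 676/9 + (⅑)*(-25)) = 1291/2163829 - 3527327/(5/9 + 676/9 - 25/9) = 1291/2163829 - 3527327/656/9 = 1291/2163829 - 3527327*9/656 = 1291/2163829 - 31745943/656 = -68692791248851/1419471824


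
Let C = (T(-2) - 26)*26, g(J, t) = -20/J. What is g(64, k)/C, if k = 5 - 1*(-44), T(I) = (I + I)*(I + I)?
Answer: 1/832 ≈ 0.0012019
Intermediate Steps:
T(I) = 4*I² (T(I) = (2*I)*(2*I) = 4*I²)
k = 49 (k = 5 + 44 = 49)
C = -260 (C = (4*(-2)² - 26)*26 = (4*4 - 26)*26 = (16 - 26)*26 = -10*26 = -260)
g(64, k)/C = -20/64/(-260) = -20*1/64*(-1/260) = -5/16*(-1/260) = 1/832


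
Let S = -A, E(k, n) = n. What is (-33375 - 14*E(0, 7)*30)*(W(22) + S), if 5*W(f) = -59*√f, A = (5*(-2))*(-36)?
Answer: 13073400 + 428517*√22 ≈ 1.5083e+7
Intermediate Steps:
A = 360 (A = -10*(-36) = 360)
W(f) = -59*√f/5 (W(f) = (-59*√f)/5 = -59*√f/5)
S = -360 (S = -1*360 = -360)
(-33375 - 14*E(0, 7)*30)*(W(22) + S) = (-33375 - 14*7*30)*(-59*√22/5 - 360) = (-33375 - 98*30)*(-360 - 59*√22/5) = (-33375 - 2940)*(-360 - 59*√22/5) = -36315*(-360 - 59*√22/5) = 13073400 + 428517*√22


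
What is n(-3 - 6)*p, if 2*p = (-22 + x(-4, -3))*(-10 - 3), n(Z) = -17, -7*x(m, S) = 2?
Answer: -17238/7 ≈ -2462.6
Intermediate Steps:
x(m, S) = -2/7 (x(m, S) = -⅐*2 = -2/7)
p = 1014/7 (p = ((-22 - 2/7)*(-10 - 3))/2 = (-156/7*(-13))/2 = (½)*(2028/7) = 1014/7 ≈ 144.86)
n(-3 - 6)*p = -17*1014/7 = -17238/7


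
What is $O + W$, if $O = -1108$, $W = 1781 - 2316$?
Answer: $-1643$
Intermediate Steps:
$W = -535$
$O + W = -1108 - 535 = -1643$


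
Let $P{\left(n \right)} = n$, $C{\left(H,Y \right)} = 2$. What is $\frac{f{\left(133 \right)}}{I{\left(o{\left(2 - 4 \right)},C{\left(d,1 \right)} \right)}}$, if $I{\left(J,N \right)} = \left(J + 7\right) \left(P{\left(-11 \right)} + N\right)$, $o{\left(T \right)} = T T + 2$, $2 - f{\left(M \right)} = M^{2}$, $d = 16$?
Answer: $\frac{17687}{117} \approx 151.17$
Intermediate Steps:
$f{\left(M \right)} = 2 - M^{2}$
$o{\left(T \right)} = 2 + T^{2}$ ($o{\left(T \right)} = T^{2} + 2 = 2 + T^{2}$)
$I{\left(J,N \right)} = \left(-11 + N\right) \left(7 + J\right)$ ($I{\left(J,N \right)} = \left(J + 7\right) \left(-11 + N\right) = \left(7 + J\right) \left(-11 + N\right) = \left(-11 + N\right) \left(7 + J\right)$)
$\frac{f{\left(133 \right)}}{I{\left(o{\left(2 - 4 \right)},C{\left(d,1 \right)} \right)}} = \frac{2 - 133^{2}}{-77 - 11 \left(2 + \left(2 - 4\right)^{2}\right) + 7 \cdot 2 + \left(2 + \left(2 - 4\right)^{2}\right) 2} = \frac{2 - 17689}{-77 - 11 \left(2 + \left(-2\right)^{2}\right) + 14 + \left(2 + \left(-2\right)^{2}\right) 2} = \frac{2 - 17689}{-77 - 11 \left(2 + 4\right) + 14 + \left(2 + 4\right) 2} = - \frac{17687}{-77 - 66 + 14 + 6 \cdot 2} = - \frac{17687}{-77 - 66 + 14 + 12} = - \frac{17687}{-117} = \left(-17687\right) \left(- \frac{1}{117}\right) = \frac{17687}{117}$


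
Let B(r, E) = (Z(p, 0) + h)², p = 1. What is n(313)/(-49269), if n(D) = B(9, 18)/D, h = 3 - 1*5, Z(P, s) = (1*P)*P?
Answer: -1/15421197 ≈ -6.4846e-8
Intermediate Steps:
Z(P, s) = P² (Z(P, s) = P*P = P²)
h = -2 (h = 3 - 5 = -2)
B(r, E) = 1 (B(r, E) = (1² - 2)² = (1 - 2)² = (-1)² = 1)
n(D) = 1/D
n(313)/(-49269) = 1/(313*(-49269)) = (1/313)*(-1/49269) = -1/15421197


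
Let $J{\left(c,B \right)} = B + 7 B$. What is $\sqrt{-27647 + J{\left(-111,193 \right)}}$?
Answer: $i \sqrt{26103} \approx 161.56 i$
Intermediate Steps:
$J{\left(c,B \right)} = 8 B$
$\sqrt{-27647 + J{\left(-111,193 \right)}} = \sqrt{-27647 + 8 \cdot 193} = \sqrt{-27647 + 1544} = \sqrt{-26103} = i \sqrt{26103}$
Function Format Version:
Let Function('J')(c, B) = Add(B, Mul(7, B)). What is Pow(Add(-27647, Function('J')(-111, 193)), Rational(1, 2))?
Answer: Mul(I, Pow(26103, Rational(1, 2))) ≈ Mul(161.56, I)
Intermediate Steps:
Function('J')(c, B) = Mul(8, B)
Pow(Add(-27647, Function('J')(-111, 193)), Rational(1, 2)) = Pow(Add(-27647, Mul(8, 193)), Rational(1, 2)) = Pow(Add(-27647, 1544), Rational(1, 2)) = Pow(-26103, Rational(1, 2)) = Mul(I, Pow(26103, Rational(1, 2)))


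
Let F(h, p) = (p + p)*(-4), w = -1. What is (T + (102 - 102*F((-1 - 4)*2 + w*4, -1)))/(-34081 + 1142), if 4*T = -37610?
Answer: 20233/65878 ≈ 0.30713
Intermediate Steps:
T = -18805/2 (T = (¼)*(-37610) = -18805/2 ≈ -9402.5)
F(h, p) = -8*p (F(h, p) = (2*p)*(-4) = -8*p)
(T + (102 - 102*F((-1 - 4)*2 + w*4, -1)))/(-34081 + 1142) = (-18805/2 + (102 - (-816)*(-1)))/(-34081 + 1142) = (-18805/2 + (102 - 102*8))/(-32939) = (-18805/2 + (102 - 816))*(-1/32939) = (-18805/2 - 714)*(-1/32939) = -20233/2*(-1/32939) = 20233/65878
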